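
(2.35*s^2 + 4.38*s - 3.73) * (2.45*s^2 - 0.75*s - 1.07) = 5.7575*s^4 + 8.9685*s^3 - 14.938*s^2 - 1.8891*s + 3.9911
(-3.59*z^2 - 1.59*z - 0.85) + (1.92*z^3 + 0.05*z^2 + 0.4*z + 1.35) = 1.92*z^3 - 3.54*z^2 - 1.19*z + 0.5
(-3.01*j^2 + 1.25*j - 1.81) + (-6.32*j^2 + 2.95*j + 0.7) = -9.33*j^2 + 4.2*j - 1.11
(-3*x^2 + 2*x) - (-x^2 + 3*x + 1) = -2*x^2 - x - 1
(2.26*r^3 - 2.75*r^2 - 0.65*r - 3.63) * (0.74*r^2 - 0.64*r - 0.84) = 1.6724*r^5 - 3.4814*r^4 - 0.6194*r^3 + 0.0398000000000002*r^2 + 2.8692*r + 3.0492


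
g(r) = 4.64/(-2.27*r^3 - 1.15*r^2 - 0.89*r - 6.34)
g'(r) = 4.64*(6.81*r^2 + 2.3*r + 0.89)/(-2.27*r^3 - 1.15*r^2 - 0.89*r - 6.34)^2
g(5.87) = -0.01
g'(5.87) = 0.00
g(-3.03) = 0.09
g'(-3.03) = 0.11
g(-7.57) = 0.01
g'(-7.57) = 0.00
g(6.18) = -0.01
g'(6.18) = 0.00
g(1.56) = -0.24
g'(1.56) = 0.27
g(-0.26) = -0.75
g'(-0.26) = 0.09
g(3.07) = -0.05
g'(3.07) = 0.05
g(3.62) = -0.04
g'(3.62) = 0.03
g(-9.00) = 0.00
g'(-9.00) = 0.00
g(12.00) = -0.00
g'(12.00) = 0.00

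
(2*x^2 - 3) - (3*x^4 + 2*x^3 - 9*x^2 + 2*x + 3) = -3*x^4 - 2*x^3 + 11*x^2 - 2*x - 6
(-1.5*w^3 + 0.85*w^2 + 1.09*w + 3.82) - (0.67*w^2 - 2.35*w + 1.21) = -1.5*w^3 + 0.18*w^2 + 3.44*w + 2.61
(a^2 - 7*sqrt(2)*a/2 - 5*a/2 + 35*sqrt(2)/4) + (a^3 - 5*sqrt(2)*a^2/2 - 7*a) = a^3 - 5*sqrt(2)*a^2/2 + a^2 - 19*a/2 - 7*sqrt(2)*a/2 + 35*sqrt(2)/4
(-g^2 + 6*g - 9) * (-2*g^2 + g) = 2*g^4 - 13*g^3 + 24*g^2 - 9*g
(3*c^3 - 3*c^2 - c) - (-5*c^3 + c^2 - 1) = 8*c^3 - 4*c^2 - c + 1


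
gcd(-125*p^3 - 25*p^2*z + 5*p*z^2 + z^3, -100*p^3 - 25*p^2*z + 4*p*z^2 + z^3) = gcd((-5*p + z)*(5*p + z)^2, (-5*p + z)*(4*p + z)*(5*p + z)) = -25*p^2 + z^2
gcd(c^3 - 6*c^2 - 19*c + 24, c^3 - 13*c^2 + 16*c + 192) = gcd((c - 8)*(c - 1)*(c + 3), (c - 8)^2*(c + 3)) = c^2 - 5*c - 24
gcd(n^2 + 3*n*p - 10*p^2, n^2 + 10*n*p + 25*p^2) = n + 5*p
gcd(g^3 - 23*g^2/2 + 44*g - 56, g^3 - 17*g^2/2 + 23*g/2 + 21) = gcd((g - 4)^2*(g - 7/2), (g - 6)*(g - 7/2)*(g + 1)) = g - 7/2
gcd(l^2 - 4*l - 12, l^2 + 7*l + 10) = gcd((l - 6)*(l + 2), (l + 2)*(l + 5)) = l + 2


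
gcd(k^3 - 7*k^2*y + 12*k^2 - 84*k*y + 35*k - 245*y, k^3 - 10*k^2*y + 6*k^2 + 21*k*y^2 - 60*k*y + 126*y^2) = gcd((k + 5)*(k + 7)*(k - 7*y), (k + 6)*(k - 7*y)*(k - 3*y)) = -k + 7*y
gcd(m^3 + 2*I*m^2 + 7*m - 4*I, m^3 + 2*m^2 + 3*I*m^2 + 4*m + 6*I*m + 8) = m^2 + 3*I*m + 4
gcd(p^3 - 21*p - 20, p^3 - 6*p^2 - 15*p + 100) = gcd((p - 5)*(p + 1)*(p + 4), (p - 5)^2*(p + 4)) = p^2 - p - 20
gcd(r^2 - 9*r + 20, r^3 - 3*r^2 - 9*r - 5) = r - 5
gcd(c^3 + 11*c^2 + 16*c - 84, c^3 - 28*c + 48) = c^2 + 4*c - 12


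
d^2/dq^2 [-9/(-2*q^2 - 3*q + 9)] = 18*(-4*q^2 - 6*q + (4*q + 3)^2 + 18)/(2*q^2 + 3*q - 9)^3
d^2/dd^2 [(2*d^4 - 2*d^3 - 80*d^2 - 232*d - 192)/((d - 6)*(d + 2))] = 4*(d^3 - 18*d^2 + 108*d - 360)/(d^3 - 18*d^2 + 108*d - 216)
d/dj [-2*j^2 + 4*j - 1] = 4 - 4*j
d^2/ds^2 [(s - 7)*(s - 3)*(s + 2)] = 6*s - 16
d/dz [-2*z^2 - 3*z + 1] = -4*z - 3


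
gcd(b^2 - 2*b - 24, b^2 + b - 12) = b + 4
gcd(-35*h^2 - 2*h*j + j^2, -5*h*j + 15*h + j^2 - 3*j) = 1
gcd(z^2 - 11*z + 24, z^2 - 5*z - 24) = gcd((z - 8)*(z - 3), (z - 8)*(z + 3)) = z - 8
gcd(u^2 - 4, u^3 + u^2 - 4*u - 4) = u^2 - 4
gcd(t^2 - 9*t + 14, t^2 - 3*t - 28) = t - 7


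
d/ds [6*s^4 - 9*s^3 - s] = 24*s^3 - 27*s^2 - 1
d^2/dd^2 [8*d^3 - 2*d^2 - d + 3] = 48*d - 4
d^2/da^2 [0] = 0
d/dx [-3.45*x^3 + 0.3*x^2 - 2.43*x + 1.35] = -10.35*x^2 + 0.6*x - 2.43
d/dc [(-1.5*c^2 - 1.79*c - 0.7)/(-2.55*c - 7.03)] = (3.825*c^2 + 21.09*c + 10.7987)/(6.5025*c^2 + 35.853*c + 49.4209)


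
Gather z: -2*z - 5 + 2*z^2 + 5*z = 2*z^2 + 3*z - 5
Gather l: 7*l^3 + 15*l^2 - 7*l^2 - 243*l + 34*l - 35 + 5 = 7*l^3 + 8*l^2 - 209*l - 30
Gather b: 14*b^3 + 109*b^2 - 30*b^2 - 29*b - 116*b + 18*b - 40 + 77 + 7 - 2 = 14*b^3 + 79*b^2 - 127*b + 42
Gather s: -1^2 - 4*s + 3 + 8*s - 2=4*s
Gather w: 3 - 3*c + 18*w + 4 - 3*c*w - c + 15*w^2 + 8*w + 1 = -4*c + 15*w^2 + w*(26 - 3*c) + 8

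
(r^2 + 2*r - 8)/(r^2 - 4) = (r + 4)/(r + 2)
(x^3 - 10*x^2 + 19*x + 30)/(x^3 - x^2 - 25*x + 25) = (x^2 - 5*x - 6)/(x^2 + 4*x - 5)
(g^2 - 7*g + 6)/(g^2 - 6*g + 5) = (g - 6)/(g - 5)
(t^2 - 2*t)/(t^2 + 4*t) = (t - 2)/(t + 4)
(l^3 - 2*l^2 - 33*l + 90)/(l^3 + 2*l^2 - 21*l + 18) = (l - 5)/(l - 1)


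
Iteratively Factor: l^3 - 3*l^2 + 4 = (l + 1)*(l^2 - 4*l + 4) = (l - 2)*(l + 1)*(l - 2)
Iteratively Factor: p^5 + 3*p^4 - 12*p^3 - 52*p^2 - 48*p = (p + 2)*(p^4 + p^3 - 14*p^2 - 24*p) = p*(p + 2)*(p^3 + p^2 - 14*p - 24) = p*(p + 2)^2*(p^2 - p - 12) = p*(p + 2)^2*(p + 3)*(p - 4)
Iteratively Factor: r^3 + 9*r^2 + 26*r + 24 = (r + 4)*(r^2 + 5*r + 6) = (r + 2)*(r + 4)*(r + 3)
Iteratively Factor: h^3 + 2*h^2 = (h)*(h^2 + 2*h) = h^2*(h + 2)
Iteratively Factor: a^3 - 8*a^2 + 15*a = (a - 5)*(a^2 - 3*a) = a*(a - 5)*(a - 3)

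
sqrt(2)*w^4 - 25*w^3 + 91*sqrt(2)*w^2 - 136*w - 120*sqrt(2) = (w - 6*sqrt(2))*(w - 5*sqrt(2))*(w - 2*sqrt(2))*(sqrt(2)*w + 1)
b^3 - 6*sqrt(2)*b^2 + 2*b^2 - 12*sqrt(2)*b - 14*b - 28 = (b + 2)*(b - 7*sqrt(2))*(b + sqrt(2))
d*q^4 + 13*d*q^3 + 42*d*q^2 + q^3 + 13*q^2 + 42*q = q*(q + 6)*(q + 7)*(d*q + 1)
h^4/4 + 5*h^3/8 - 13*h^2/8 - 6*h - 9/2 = (h/2 + 1)^2*(h - 3)*(h + 3/2)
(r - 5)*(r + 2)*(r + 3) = r^3 - 19*r - 30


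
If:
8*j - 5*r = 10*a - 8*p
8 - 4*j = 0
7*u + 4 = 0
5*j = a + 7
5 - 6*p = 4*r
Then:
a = 3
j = 2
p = 81/62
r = -22/31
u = -4/7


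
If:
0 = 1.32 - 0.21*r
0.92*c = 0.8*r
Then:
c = 5.47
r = 6.29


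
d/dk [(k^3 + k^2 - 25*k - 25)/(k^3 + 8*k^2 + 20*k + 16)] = (7*k^3 + 76*k^2 + 191*k + 50)/(k^5 + 14*k^4 + 76*k^3 + 200*k^2 + 256*k + 128)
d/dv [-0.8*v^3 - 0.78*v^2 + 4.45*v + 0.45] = -2.4*v^2 - 1.56*v + 4.45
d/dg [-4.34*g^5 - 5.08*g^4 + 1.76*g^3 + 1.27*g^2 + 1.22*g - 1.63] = -21.7*g^4 - 20.32*g^3 + 5.28*g^2 + 2.54*g + 1.22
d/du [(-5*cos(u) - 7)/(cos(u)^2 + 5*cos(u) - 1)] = (5*sin(u)^2 - 14*cos(u) - 45)*sin(u)/(-sin(u)^2 + 5*cos(u))^2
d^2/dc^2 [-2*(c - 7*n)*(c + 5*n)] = -4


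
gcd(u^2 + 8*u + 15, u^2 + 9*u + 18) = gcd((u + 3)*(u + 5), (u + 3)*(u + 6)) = u + 3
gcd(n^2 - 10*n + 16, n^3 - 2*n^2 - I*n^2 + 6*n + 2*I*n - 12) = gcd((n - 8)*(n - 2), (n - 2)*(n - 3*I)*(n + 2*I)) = n - 2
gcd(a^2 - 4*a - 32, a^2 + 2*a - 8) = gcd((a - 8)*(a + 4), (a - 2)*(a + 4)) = a + 4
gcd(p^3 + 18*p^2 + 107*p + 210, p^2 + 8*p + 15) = p + 5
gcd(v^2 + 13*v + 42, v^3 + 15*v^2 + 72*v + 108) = v + 6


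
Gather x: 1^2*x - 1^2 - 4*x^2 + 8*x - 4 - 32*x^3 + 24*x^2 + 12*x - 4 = -32*x^3 + 20*x^2 + 21*x - 9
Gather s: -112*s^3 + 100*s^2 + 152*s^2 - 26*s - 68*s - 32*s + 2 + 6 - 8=-112*s^3 + 252*s^2 - 126*s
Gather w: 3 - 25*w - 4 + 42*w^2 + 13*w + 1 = 42*w^2 - 12*w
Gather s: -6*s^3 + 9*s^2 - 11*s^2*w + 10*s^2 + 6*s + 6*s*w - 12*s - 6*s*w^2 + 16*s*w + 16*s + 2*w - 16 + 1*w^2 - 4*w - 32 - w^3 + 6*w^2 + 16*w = -6*s^3 + s^2*(19 - 11*w) + s*(-6*w^2 + 22*w + 10) - w^3 + 7*w^2 + 14*w - 48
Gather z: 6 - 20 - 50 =-64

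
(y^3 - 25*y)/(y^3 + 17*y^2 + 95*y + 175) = y*(y - 5)/(y^2 + 12*y + 35)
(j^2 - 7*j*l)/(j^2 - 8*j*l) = (j - 7*l)/(j - 8*l)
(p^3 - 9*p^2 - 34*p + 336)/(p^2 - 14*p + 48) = (p^2 - p - 42)/(p - 6)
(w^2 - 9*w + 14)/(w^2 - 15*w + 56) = (w - 2)/(w - 8)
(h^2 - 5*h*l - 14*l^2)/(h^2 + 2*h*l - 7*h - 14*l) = (h - 7*l)/(h - 7)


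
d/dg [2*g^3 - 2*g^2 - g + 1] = 6*g^2 - 4*g - 1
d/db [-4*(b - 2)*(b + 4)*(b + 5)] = -12*b^2 - 56*b - 8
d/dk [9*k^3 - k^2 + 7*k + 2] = 27*k^2 - 2*k + 7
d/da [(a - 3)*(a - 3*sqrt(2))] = 2*a - 3*sqrt(2) - 3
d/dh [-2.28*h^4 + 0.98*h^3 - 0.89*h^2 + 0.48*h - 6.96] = -9.12*h^3 + 2.94*h^2 - 1.78*h + 0.48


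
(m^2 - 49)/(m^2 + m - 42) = (m - 7)/(m - 6)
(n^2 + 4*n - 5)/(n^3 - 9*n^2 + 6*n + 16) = (n^2 + 4*n - 5)/(n^3 - 9*n^2 + 6*n + 16)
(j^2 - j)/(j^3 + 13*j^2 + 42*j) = (j - 1)/(j^2 + 13*j + 42)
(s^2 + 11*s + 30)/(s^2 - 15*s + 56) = (s^2 + 11*s + 30)/(s^2 - 15*s + 56)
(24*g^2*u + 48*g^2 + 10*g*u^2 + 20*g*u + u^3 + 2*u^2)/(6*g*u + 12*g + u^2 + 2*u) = 4*g + u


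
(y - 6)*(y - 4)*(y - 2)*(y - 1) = y^4 - 13*y^3 + 56*y^2 - 92*y + 48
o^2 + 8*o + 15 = (o + 3)*(o + 5)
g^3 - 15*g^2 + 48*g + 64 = (g - 8)^2*(g + 1)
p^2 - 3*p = p*(p - 3)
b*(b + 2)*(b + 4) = b^3 + 6*b^2 + 8*b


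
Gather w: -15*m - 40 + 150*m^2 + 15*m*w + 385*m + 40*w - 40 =150*m^2 + 370*m + w*(15*m + 40) - 80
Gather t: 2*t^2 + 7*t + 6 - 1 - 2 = 2*t^2 + 7*t + 3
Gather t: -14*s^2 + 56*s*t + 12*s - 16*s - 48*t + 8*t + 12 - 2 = -14*s^2 - 4*s + t*(56*s - 40) + 10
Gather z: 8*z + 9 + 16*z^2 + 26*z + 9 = 16*z^2 + 34*z + 18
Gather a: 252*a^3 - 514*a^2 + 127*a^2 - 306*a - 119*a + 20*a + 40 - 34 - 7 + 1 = 252*a^3 - 387*a^2 - 405*a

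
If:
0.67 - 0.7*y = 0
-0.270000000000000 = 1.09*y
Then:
No Solution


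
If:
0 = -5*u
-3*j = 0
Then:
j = 0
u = 0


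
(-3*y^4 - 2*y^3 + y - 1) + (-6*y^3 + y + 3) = -3*y^4 - 8*y^3 + 2*y + 2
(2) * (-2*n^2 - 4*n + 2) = -4*n^2 - 8*n + 4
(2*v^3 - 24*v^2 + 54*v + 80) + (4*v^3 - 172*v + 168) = 6*v^3 - 24*v^2 - 118*v + 248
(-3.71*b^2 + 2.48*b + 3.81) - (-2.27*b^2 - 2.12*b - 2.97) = -1.44*b^2 + 4.6*b + 6.78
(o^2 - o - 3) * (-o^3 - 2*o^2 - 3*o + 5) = -o^5 - o^4 + 2*o^3 + 14*o^2 + 4*o - 15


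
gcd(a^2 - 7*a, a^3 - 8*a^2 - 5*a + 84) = a - 7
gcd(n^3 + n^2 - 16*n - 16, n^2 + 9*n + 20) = n + 4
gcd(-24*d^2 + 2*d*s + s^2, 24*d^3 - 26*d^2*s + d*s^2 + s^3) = -24*d^2 + 2*d*s + s^2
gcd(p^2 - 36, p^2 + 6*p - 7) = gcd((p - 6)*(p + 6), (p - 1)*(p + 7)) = 1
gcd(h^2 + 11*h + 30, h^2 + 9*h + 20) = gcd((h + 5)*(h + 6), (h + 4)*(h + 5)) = h + 5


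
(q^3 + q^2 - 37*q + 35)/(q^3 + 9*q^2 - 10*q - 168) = (q^2 - 6*q + 5)/(q^2 + 2*q - 24)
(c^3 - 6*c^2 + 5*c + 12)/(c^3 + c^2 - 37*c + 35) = (c^3 - 6*c^2 + 5*c + 12)/(c^3 + c^2 - 37*c + 35)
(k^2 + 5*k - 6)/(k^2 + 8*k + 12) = (k - 1)/(k + 2)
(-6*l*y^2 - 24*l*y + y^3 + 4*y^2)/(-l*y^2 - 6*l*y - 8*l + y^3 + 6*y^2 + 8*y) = y*(-6*l + y)/(-l*y - 2*l + y^2 + 2*y)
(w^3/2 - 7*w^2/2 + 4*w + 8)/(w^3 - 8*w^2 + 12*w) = (w^3 - 7*w^2 + 8*w + 16)/(2*w*(w^2 - 8*w + 12))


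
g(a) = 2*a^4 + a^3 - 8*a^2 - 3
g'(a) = 8*a^3 + 3*a^2 - 16*a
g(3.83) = 366.18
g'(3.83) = 432.18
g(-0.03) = -3.01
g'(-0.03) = 0.48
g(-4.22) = 413.66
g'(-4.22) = -480.27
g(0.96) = -7.79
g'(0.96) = -5.52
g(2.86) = 88.77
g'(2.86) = 165.93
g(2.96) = 106.37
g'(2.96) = 186.40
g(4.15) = 523.92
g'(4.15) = 557.05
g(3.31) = 185.69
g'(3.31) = 270.03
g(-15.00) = 96072.00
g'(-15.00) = -26085.00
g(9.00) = 13200.00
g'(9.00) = 5931.00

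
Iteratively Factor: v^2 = (v)*(v)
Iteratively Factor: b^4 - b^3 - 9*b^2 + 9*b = (b)*(b^3 - b^2 - 9*b + 9) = b*(b + 3)*(b^2 - 4*b + 3) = b*(b - 3)*(b + 3)*(b - 1)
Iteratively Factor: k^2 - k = (k - 1)*(k)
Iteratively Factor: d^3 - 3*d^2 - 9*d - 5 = (d - 5)*(d^2 + 2*d + 1) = (d - 5)*(d + 1)*(d + 1)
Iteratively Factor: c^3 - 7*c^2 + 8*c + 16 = (c - 4)*(c^2 - 3*c - 4) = (c - 4)^2*(c + 1)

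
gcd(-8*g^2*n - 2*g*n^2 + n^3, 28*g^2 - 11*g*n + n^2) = 4*g - n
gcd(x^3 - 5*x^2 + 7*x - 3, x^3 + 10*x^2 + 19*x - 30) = x - 1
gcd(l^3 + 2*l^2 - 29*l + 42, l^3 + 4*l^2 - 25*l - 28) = l + 7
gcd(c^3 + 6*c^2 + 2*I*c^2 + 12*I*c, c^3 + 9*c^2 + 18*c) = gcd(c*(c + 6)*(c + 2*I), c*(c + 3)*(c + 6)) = c^2 + 6*c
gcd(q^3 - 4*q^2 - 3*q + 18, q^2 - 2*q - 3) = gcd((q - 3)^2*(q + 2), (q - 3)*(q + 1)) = q - 3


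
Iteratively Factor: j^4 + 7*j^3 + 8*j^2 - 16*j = (j + 4)*(j^3 + 3*j^2 - 4*j) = j*(j + 4)*(j^2 + 3*j - 4) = j*(j + 4)^2*(j - 1)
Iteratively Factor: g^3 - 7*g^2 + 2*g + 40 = (g - 5)*(g^2 - 2*g - 8) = (g - 5)*(g + 2)*(g - 4)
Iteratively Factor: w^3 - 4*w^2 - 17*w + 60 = (w + 4)*(w^2 - 8*w + 15) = (w - 3)*(w + 4)*(w - 5)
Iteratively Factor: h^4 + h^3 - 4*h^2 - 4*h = (h - 2)*(h^3 + 3*h^2 + 2*h) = (h - 2)*(h + 1)*(h^2 + 2*h) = (h - 2)*(h + 1)*(h + 2)*(h)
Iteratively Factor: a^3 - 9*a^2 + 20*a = (a - 4)*(a^2 - 5*a) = (a - 5)*(a - 4)*(a)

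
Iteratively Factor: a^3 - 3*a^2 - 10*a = (a - 5)*(a^2 + 2*a) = a*(a - 5)*(a + 2)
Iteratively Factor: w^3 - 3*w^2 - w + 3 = (w + 1)*(w^2 - 4*w + 3) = (w - 3)*(w + 1)*(w - 1)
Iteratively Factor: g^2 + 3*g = (g)*(g + 3)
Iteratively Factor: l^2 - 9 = (l - 3)*(l + 3)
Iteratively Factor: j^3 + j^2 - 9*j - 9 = (j - 3)*(j^2 + 4*j + 3) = (j - 3)*(j + 3)*(j + 1)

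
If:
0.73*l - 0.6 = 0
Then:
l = 0.82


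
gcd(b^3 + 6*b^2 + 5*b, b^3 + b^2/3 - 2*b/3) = b^2 + b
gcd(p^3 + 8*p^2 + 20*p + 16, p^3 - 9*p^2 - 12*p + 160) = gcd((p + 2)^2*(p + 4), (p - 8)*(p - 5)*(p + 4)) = p + 4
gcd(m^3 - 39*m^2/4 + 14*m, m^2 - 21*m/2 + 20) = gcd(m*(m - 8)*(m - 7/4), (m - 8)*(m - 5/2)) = m - 8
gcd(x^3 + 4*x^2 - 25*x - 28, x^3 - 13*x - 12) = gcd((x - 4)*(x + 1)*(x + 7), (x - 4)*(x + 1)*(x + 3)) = x^2 - 3*x - 4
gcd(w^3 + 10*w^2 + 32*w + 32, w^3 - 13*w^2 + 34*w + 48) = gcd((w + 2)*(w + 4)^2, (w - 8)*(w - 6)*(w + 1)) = 1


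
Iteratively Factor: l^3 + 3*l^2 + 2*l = (l)*(l^2 + 3*l + 2) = l*(l + 2)*(l + 1)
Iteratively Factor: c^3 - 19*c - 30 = (c - 5)*(c^2 + 5*c + 6) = (c - 5)*(c + 2)*(c + 3)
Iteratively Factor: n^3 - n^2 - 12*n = (n - 4)*(n^2 + 3*n) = n*(n - 4)*(n + 3)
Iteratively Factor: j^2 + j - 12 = (j - 3)*(j + 4)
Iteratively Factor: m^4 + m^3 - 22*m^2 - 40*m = (m)*(m^3 + m^2 - 22*m - 40) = m*(m + 2)*(m^2 - m - 20) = m*(m + 2)*(m + 4)*(m - 5)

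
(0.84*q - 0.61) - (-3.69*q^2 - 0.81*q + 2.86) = 3.69*q^2 + 1.65*q - 3.47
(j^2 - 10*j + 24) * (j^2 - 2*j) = j^4 - 12*j^3 + 44*j^2 - 48*j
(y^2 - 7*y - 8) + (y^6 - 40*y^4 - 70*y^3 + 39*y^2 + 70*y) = y^6 - 40*y^4 - 70*y^3 + 40*y^2 + 63*y - 8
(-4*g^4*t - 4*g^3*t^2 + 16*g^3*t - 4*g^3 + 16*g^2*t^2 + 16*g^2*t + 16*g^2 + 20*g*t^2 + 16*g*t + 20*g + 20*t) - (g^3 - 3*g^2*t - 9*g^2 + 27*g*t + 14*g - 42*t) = -4*g^4*t - 4*g^3*t^2 + 16*g^3*t - 5*g^3 + 16*g^2*t^2 + 19*g^2*t + 25*g^2 + 20*g*t^2 - 11*g*t + 6*g + 62*t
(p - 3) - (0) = p - 3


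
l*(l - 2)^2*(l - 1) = l^4 - 5*l^3 + 8*l^2 - 4*l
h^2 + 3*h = h*(h + 3)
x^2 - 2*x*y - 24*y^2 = (x - 6*y)*(x + 4*y)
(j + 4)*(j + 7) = j^2 + 11*j + 28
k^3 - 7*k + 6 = (k - 2)*(k - 1)*(k + 3)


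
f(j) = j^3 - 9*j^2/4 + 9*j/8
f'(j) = 3*j^2 - 9*j/2 + 9/8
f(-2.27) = -25.84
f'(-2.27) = 26.80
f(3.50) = 19.25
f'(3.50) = 22.12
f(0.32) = 0.16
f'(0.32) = -0.01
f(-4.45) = -137.68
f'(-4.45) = 80.56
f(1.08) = -0.15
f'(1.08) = -0.24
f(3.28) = 14.77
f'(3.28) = 18.64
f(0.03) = 0.03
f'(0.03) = 0.99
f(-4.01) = -105.17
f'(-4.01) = 67.41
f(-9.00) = -921.38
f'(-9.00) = 284.62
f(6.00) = 141.75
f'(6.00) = 82.12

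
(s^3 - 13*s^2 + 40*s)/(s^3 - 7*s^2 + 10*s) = (s - 8)/(s - 2)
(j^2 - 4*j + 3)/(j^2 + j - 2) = (j - 3)/(j + 2)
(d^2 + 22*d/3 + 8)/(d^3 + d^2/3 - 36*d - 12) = (3*d + 4)/(3*d^2 - 17*d - 6)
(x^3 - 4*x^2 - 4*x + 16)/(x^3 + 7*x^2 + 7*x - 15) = (x^3 - 4*x^2 - 4*x + 16)/(x^3 + 7*x^2 + 7*x - 15)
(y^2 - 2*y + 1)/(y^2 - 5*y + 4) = (y - 1)/(y - 4)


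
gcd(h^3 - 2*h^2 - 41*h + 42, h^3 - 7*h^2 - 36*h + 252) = h^2 - h - 42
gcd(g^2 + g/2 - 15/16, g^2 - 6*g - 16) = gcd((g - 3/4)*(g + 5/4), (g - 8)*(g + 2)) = 1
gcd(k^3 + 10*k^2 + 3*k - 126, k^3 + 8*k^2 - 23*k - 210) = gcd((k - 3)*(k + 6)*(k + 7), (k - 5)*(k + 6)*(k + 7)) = k^2 + 13*k + 42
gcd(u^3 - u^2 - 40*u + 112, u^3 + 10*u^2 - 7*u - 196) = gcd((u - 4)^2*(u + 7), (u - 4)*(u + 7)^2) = u^2 + 3*u - 28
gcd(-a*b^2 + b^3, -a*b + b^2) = a*b - b^2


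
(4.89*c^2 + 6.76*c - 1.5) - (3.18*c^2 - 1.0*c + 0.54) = 1.71*c^2 + 7.76*c - 2.04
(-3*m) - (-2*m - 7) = 7 - m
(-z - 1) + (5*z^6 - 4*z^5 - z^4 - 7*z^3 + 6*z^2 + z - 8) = 5*z^6 - 4*z^5 - z^4 - 7*z^3 + 6*z^2 - 9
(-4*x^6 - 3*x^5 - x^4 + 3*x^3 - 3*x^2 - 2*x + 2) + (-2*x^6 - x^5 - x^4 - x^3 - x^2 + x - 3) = -6*x^6 - 4*x^5 - 2*x^4 + 2*x^3 - 4*x^2 - x - 1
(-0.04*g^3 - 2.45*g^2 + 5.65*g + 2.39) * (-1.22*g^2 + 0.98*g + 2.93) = 0.0488*g^5 + 2.9498*g^4 - 9.4112*g^3 - 4.5573*g^2 + 18.8967*g + 7.0027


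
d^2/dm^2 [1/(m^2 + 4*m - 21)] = 2*(-m^2 - 4*m + 4*(m + 2)^2 + 21)/(m^2 + 4*m - 21)^3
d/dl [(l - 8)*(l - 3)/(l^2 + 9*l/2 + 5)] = 2*(31*l^2 - 76*l - 326)/(4*l^4 + 36*l^3 + 121*l^2 + 180*l + 100)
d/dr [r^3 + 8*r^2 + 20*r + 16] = 3*r^2 + 16*r + 20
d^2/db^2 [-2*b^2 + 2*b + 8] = -4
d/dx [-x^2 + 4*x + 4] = 4 - 2*x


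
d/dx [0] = 0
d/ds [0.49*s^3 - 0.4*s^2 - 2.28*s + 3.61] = 1.47*s^2 - 0.8*s - 2.28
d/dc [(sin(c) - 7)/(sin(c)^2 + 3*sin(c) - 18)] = (14*sin(c) + cos(c)^2 + 2)*cos(c)/(sin(c)^2 + 3*sin(c) - 18)^2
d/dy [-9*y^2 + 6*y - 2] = 6 - 18*y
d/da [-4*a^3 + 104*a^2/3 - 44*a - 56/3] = -12*a^2 + 208*a/3 - 44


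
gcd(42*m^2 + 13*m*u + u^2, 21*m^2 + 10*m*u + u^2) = 7*m + u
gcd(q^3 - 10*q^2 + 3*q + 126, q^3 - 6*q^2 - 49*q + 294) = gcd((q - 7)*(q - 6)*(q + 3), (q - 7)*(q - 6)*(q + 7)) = q^2 - 13*q + 42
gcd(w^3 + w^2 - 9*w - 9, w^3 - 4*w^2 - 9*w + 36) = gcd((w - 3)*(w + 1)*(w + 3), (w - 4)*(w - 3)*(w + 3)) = w^2 - 9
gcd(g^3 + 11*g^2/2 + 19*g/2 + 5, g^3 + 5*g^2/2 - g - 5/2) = g^2 + 7*g/2 + 5/2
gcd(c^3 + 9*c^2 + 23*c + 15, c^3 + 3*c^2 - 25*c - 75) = c^2 + 8*c + 15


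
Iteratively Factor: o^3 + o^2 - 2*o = (o + 2)*(o^2 - o) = (o - 1)*(o + 2)*(o)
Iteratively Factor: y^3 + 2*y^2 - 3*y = (y + 3)*(y^2 - y) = (y - 1)*(y + 3)*(y)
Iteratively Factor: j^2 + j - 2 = (j - 1)*(j + 2)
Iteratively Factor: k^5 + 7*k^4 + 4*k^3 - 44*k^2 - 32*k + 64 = (k + 2)*(k^4 + 5*k^3 - 6*k^2 - 32*k + 32) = (k - 2)*(k + 2)*(k^3 + 7*k^2 + 8*k - 16) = (k - 2)*(k - 1)*(k + 2)*(k^2 + 8*k + 16) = (k - 2)*(k - 1)*(k + 2)*(k + 4)*(k + 4)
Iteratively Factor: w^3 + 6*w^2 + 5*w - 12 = (w + 4)*(w^2 + 2*w - 3) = (w + 3)*(w + 4)*(w - 1)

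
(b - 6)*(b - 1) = b^2 - 7*b + 6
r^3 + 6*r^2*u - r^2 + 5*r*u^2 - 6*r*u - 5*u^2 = (r - 1)*(r + u)*(r + 5*u)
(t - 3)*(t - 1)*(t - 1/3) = t^3 - 13*t^2/3 + 13*t/3 - 1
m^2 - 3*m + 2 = (m - 2)*(m - 1)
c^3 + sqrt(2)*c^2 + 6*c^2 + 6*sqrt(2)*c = c*(c + 6)*(c + sqrt(2))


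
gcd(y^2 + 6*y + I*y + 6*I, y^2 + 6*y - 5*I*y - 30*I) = y + 6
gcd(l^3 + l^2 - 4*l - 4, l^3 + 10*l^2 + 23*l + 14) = l^2 + 3*l + 2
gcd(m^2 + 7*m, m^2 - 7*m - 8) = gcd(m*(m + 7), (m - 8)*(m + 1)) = 1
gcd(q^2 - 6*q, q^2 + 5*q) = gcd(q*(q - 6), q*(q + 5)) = q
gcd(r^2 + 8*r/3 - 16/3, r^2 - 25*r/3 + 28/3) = r - 4/3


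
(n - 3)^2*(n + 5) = n^3 - n^2 - 21*n + 45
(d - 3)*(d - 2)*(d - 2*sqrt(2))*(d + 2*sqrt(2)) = d^4 - 5*d^3 - 2*d^2 + 40*d - 48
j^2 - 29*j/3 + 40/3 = (j - 8)*(j - 5/3)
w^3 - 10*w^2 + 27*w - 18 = (w - 6)*(w - 3)*(w - 1)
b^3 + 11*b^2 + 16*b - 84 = (b - 2)*(b + 6)*(b + 7)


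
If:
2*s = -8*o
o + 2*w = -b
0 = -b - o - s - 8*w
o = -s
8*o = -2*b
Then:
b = 0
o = 0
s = 0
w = 0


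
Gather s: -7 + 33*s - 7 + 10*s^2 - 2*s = 10*s^2 + 31*s - 14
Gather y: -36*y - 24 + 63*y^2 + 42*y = 63*y^2 + 6*y - 24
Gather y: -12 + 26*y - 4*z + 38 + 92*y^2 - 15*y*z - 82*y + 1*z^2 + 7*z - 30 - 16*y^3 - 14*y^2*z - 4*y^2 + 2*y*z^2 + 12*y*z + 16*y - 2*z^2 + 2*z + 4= -16*y^3 + y^2*(88 - 14*z) + y*(2*z^2 - 3*z - 40) - z^2 + 5*z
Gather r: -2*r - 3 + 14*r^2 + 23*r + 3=14*r^2 + 21*r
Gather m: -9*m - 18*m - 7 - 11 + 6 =-27*m - 12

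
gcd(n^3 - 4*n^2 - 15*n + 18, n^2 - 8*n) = 1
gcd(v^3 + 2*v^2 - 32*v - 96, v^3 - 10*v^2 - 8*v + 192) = v^2 - 2*v - 24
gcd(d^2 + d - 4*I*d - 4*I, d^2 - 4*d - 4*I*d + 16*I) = d - 4*I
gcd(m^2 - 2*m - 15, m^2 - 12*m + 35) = m - 5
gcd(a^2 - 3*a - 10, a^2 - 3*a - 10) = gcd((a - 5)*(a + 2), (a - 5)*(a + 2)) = a^2 - 3*a - 10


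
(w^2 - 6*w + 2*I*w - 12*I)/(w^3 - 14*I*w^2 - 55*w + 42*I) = (w^2 + 2*w*(-3 + I) - 12*I)/(w^3 - 14*I*w^2 - 55*w + 42*I)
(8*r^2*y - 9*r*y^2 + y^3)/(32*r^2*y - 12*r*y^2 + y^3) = (-r + y)/(-4*r + y)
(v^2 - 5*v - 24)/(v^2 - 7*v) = (v^2 - 5*v - 24)/(v*(v - 7))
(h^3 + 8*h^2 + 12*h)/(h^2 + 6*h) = h + 2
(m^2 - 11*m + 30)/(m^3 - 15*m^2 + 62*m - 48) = (m - 5)/(m^2 - 9*m + 8)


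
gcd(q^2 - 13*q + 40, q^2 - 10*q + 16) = q - 8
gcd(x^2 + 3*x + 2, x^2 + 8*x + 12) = x + 2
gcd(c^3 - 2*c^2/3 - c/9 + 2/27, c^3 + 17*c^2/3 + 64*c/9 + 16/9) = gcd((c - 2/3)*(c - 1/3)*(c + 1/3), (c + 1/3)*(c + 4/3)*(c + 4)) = c + 1/3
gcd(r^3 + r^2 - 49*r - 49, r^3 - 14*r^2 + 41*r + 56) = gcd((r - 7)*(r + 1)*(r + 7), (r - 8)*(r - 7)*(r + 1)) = r^2 - 6*r - 7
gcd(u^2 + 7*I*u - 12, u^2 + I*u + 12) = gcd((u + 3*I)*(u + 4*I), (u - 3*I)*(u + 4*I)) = u + 4*I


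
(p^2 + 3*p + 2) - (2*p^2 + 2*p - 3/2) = -p^2 + p + 7/2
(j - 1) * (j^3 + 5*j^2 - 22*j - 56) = j^4 + 4*j^3 - 27*j^2 - 34*j + 56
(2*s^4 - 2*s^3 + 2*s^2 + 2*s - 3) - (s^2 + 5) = 2*s^4 - 2*s^3 + s^2 + 2*s - 8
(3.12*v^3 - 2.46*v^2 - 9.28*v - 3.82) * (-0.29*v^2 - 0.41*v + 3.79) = -0.9048*v^5 - 0.5658*v^4 + 15.5246*v^3 - 4.4108*v^2 - 33.605*v - 14.4778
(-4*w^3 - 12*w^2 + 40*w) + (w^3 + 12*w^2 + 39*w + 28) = -3*w^3 + 79*w + 28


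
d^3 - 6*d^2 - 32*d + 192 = (d - 6)*(d - 4*sqrt(2))*(d + 4*sqrt(2))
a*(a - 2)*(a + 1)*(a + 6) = a^4 + 5*a^3 - 8*a^2 - 12*a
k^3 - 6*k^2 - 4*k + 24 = (k - 6)*(k - 2)*(k + 2)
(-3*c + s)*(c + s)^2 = -3*c^3 - 5*c^2*s - c*s^2 + s^3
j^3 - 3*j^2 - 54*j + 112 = (j - 8)*(j - 2)*(j + 7)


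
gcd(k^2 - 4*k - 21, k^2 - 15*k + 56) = k - 7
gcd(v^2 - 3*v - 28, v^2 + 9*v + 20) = v + 4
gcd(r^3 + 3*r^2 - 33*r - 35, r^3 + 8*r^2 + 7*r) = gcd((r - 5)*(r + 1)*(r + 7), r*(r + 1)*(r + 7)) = r^2 + 8*r + 7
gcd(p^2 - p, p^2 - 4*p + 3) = p - 1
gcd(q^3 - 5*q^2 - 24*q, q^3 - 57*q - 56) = q - 8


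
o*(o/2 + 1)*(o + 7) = o^3/2 + 9*o^2/2 + 7*o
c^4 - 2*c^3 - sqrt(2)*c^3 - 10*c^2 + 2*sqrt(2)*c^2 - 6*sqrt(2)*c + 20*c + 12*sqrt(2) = (c - 2)*(c - 3*sqrt(2))*(c + sqrt(2))^2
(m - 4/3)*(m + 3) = m^2 + 5*m/3 - 4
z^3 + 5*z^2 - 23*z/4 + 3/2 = (z - 1/2)^2*(z + 6)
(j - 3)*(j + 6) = j^2 + 3*j - 18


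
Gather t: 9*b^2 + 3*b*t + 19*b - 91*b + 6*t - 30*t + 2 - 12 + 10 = 9*b^2 - 72*b + t*(3*b - 24)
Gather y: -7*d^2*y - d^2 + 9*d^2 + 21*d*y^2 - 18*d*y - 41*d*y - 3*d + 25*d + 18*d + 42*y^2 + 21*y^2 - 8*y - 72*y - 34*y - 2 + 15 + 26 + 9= 8*d^2 + 40*d + y^2*(21*d + 63) + y*(-7*d^2 - 59*d - 114) + 48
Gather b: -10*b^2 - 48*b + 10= -10*b^2 - 48*b + 10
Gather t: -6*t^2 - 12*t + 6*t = -6*t^2 - 6*t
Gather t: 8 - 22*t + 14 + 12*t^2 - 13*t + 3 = 12*t^2 - 35*t + 25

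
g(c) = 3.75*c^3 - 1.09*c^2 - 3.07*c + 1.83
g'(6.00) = 388.85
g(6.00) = 754.17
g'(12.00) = 1590.77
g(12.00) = 6288.03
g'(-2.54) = 75.05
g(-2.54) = -58.86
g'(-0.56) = 1.68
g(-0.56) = 2.55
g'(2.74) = 75.42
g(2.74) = 62.38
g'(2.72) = 74.23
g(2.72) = 60.88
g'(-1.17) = 14.88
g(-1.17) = -2.08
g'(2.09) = 41.51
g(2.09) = 24.89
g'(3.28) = 110.81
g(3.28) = 112.36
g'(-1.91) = 42.13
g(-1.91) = -22.41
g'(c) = 11.25*c^2 - 2.18*c - 3.07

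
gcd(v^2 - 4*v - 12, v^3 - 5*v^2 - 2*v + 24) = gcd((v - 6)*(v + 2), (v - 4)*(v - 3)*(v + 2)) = v + 2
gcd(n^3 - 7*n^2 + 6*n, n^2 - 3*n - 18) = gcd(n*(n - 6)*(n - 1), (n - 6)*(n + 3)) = n - 6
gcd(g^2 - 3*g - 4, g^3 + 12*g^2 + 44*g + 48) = 1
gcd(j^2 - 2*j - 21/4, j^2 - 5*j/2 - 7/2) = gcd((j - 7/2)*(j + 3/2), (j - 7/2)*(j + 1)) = j - 7/2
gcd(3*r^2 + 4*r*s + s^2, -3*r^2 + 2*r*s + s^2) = 3*r + s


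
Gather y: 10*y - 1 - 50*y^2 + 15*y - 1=-50*y^2 + 25*y - 2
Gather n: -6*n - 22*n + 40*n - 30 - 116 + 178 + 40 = 12*n + 72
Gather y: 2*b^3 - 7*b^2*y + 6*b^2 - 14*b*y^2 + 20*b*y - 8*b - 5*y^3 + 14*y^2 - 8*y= 2*b^3 + 6*b^2 - 8*b - 5*y^3 + y^2*(14 - 14*b) + y*(-7*b^2 + 20*b - 8)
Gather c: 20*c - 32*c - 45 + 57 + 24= 36 - 12*c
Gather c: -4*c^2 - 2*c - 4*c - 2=-4*c^2 - 6*c - 2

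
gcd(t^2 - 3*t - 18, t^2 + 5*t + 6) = t + 3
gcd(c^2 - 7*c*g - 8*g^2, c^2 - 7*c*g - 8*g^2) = c^2 - 7*c*g - 8*g^2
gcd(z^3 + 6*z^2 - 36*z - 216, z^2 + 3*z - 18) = z + 6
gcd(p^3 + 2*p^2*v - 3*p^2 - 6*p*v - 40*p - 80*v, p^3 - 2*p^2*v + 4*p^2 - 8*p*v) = 1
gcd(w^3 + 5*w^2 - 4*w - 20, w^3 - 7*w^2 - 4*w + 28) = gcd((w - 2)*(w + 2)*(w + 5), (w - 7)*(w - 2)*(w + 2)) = w^2 - 4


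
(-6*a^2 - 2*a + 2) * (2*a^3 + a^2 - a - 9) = -12*a^5 - 10*a^4 + 8*a^3 + 58*a^2 + 16*a - 18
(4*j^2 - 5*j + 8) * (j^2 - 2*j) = 4*j^4 - 13*j^3 + 18*j^2 - 16*j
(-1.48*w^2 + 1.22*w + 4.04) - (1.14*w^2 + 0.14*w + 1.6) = -2.62*w^2 + 1.08*w + 2.44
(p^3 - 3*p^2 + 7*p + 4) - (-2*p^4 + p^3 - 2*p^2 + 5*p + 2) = 2*p^4 - p^2 + 2*p + 2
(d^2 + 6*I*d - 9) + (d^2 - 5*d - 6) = 2*d^2 - 5*d + 6*I*d - 15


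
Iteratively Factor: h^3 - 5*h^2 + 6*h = (h)*(h^2 - 5*h + 6) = h*(h - 3)*(h - 2)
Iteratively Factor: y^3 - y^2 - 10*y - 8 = (y + 2)*(y^2 - 3*y - 4) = (y - 4)*(y + 2)*(y + 1)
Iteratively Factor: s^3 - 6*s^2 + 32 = (s - 4)*(s^2 - 2*s - 8) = (s - 4)^2*(s + 2)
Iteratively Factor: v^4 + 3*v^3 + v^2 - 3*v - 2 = (v + 1)*(v^3 + 2*v^2 - v - 2) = (v + 1)*(v + 2)*(v^2 - 1) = (v - 1)*(v + 1)*(v + 2)*(v + 1)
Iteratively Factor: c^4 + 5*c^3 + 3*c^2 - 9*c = (c)*(c^3 + 5*c^2 + 3*c - 9) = c*(c + 3)*(c^2 + 2*c - 3) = c*(c - 1)*(c + 3)*(c + 3)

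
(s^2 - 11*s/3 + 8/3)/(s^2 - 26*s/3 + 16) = (s - 1)/(s - 6)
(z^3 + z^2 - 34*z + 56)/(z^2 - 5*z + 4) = (z^2 + 5*z - 14)/(z - 1)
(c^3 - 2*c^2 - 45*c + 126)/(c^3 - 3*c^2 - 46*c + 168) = (c - 3)/(c - 4)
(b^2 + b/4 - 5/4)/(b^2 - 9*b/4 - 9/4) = (-4*b^2 - b + 5)/(-4*b^2 + 9*b + 9)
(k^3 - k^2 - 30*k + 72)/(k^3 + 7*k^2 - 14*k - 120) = (k - 3)/(k + 5)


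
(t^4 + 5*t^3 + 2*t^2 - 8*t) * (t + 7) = t^5 + 12*t^4 + 37*t^3 + 6*t^2 - 56*t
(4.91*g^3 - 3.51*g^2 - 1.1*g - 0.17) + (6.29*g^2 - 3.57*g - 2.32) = 4.91*g^3 + 2.78*g^2 - 4.67*g - 2.49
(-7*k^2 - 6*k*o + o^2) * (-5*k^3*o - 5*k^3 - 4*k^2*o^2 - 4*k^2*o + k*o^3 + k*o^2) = 35*k^5*o + 35*k^5 + 58*k^4*o^2 + 58*k^4*o + 12*k^3*o^3 + 12*k^3*o^2 - 10*k^2*o^4 - 10*k^2*o^3 + k*o^5 + k*o^4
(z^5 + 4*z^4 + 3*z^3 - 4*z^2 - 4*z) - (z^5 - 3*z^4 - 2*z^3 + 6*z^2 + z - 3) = 7*z^4 + 5*z^3 - 10*z^2 - 5*z + 3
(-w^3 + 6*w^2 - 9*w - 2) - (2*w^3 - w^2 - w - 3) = -3*w^3 + 7*w^2 - 8*w + 1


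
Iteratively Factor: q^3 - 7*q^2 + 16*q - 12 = (q - 3)*(q^2 - 4*q + 4) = (q - 3)*(q - 2)*(q - 2)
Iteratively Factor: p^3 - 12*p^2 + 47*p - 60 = (p - 3)*(p^2 - 9*p + 20) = (p - 4)*(p - 3)*(p - 5)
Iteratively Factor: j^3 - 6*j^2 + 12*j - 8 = (j - 2)*(j^2 - 4*j + 4) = (j - 2)^2*(j - 2)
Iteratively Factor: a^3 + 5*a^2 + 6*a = (a + 2)*(a^2 + 3*a) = (a + 2)*(a + 3)*(a)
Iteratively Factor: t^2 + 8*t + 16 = (t + 4)*(t + 4)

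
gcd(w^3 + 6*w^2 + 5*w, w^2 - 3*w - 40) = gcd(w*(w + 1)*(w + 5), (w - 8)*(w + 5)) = w + 5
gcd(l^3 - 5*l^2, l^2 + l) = l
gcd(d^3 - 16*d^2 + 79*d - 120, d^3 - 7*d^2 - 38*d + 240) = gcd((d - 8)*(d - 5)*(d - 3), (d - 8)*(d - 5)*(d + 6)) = d^2 - 13*d + 40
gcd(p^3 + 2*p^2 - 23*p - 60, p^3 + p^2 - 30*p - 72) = p^2 + 7*p + 12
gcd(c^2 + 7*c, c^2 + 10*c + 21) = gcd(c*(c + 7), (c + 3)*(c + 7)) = c + 7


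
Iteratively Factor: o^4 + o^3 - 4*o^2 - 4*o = (o + 2)*(o^3 - o^2 - 2*o) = o*(o + 2)*(o^2 - o - 2) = o*(o + 1)*(o + 2)*(o - 2)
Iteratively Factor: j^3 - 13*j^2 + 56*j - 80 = (j - 4)*(j^2 - 9*j + 20) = (j - 4)^2*(j - 5)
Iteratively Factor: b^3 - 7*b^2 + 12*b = (b - 3)*(b^2 - 4*b) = b*(b - 3)*(b - 4)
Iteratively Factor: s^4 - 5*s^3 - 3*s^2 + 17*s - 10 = (s - 5)*(s^3 - 3*s + 2) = (s - 5)*(s + 2)*(s^2 - 2*s + 1) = (s - 5)*(s - 1)*(s + 2)*(s - 1)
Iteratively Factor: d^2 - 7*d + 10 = (d - 5)*(d - 2)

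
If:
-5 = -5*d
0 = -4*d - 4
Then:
No Solution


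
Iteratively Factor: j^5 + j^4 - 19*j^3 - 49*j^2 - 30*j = (j + 3)*(j^4 - 2*j^3 - 13*j^2 - 10*j) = (j + 1)*(j + 3)*(j^3 - 3*j^2 - 10*j) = (j - 5)*(j + 1)*(j + 3)*(j^2 + 2*j) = (j - 5)*(j + 1)*(j + 2)*(j + 3)*(j)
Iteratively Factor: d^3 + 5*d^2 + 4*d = (d + 4)*(d^2 + d) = d*(d + 4)*(d + 1)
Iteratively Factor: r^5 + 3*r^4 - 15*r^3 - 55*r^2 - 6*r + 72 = (r + 3)*(r^4 - 15*r^2 - 10*r + 24) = (r + 2)*(r + 3)*(r^3 - 2*r^2 - 11*r + 12) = (r + 2)*(r + 3)^2*(r^2 - 5*r + 4) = (r - 1)*(r + 2)*(r + 3)^2*(r - 4)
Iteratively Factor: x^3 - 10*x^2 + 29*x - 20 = (x - 4)*(x^2 - 6*x + 5) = (x - 5)*(x - 4)*(x - 1)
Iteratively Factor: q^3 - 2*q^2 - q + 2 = (q - 1)*(q^2 - q - 2) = (q - 2)*(q - 1)*(q + 1)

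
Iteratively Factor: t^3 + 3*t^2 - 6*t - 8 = (t - 2)*(t^2 + 5*t + 4) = (t - 2)*(t + 1)*(t + 4)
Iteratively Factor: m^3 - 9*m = (m)*(m^2 - 9) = m*(m + 3)*(m - 3)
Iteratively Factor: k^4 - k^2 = (k - 1)*(k^3 + k^2) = k*(k - 1)*(k^2 + k) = k*(k - 1)*(k + 1)*(k)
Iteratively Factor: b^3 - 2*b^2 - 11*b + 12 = (b - 1)*(b^2 - b - 12) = (b - 4)*(b - 1)*(b + 3)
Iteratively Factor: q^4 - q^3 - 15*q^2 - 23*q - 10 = (q + 2)*(q^3 - 3*q^2 - 9*q - 5) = (q + 1)*(q + 2)*(q^2 - 4*q - 5) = (q - 5)*(q + 1)*(q + 2)*(q + 1)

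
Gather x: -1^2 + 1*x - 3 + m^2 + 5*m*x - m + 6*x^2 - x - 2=m^2 + 5*m*x - m + 6*x^2 - 6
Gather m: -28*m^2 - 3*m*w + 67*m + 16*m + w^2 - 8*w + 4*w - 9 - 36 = -28*m^2 + m*(83 - 3*w) + w^2 - 4*w - 45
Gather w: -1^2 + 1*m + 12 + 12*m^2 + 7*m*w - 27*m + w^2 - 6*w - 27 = 12*m^2 - 26*m + w^2 + w*(7*m - 6) - 16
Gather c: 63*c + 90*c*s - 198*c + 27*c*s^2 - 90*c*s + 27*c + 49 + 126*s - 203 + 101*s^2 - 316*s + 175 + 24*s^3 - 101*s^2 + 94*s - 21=c*(27*s^2 - 108) + 24*s^3 - 96*s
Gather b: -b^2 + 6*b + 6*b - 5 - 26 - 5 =-b^2 + 12*b - 36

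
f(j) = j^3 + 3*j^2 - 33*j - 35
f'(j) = 3*j^2 + 6*j - 33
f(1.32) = -71.03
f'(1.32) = -19.85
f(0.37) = -46.75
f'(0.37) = -30.37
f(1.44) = -73.31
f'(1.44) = -18.14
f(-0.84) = -5.76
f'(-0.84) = -35.92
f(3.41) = -72.99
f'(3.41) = 22.34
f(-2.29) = 44.29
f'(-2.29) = -31.01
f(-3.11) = 66.57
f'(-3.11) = -22.64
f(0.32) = -45.22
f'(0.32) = -30.77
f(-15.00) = -2240.00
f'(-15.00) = 552.00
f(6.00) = 91.00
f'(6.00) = 111.00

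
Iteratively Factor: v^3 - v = (v + 1)*(v^2 - v) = v*(v + 1)*(v - 1)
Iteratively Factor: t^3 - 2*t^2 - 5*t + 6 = (t - 3)*(t^2 + t - 2) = (t - 3)*(t - 1)*(t + 2)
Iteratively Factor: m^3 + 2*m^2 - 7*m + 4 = (m - 1)*(m^2 + 3*m - 4) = (m - 1)^2*(m + 4)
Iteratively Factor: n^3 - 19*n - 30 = (n - 5)*(n^2 + 5*n + 6) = (n - 5)*(n + 2)*(n + 3)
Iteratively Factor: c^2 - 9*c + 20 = (c - 4)*(c - 5)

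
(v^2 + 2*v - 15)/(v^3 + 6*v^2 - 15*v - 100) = (v - 3)/(v^2 + v - 20)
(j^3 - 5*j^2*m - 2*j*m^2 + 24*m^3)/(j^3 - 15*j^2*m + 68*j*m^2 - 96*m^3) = (j + 2*m)/(j - 8*m)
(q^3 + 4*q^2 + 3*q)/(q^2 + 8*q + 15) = q*(q + 1)/(q + 5)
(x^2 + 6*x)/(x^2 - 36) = x/(x - 6)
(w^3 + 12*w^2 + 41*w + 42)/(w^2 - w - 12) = (w^2 + 9*w + 14)/(w - 4)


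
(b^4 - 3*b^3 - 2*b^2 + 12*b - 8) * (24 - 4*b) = -4*b^5 + 36*b^4 - 64*b^3 - 96*b^2 + 320*b - 192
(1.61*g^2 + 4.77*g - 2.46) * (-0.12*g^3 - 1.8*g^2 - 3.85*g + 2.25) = -0.1932*g^5 - 3.4704*g^4 - 14.4893*g^3 - 10.314*g^2 + 20.2035*g - 5.535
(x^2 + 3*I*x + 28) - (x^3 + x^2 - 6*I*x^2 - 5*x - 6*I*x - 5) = -x^3 + 6*I*x^2 + 5*x + 9*I*x + 33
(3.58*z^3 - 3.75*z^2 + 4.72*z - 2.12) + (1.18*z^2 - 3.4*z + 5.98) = 3.58*z^3 - 2.57*z^2 + 1.32*z + 3.86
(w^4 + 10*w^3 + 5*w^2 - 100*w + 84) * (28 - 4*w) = -4*w^5 - 12*w^4 + 260*w^3 + 540*w^2 - 3136*w + 2352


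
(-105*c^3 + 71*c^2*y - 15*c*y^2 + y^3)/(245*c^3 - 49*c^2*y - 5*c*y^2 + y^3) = (-3*c + y)/(7*c + y)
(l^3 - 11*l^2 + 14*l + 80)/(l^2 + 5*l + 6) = (l^2 - 13*l + 40)/(l + 3)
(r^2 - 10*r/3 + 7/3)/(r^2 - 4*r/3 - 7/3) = (r - 1)/(r + 1)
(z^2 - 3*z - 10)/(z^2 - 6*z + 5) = (z + 2)/(z - 1)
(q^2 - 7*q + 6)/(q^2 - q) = (q - 6)/q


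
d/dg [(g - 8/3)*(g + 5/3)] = 2*g - 1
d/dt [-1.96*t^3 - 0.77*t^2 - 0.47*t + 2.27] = -5.88*t^2 - 1.54*t - 0.47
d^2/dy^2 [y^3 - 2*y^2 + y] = 6*y - 4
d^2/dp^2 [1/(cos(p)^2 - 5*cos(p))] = (-(1 - cos(2*p))^2 - 75*cos(p)/4 - 27*cos(2*p)/2 + 15*cos(3*p)/4 + 81/2)/((cos(p) - 5)^3*cos(p)^3)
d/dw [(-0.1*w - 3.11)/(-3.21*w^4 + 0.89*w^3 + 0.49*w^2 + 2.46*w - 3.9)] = (-0.963*w^4 - 39.7544*w^3 + 8.3527*w^2 + 3.0478*w + 8.0406)/(10.3041*w^8 - 5.7138*w^7 - 2.3537*w^6 - 14.921*w^5 + 29.6569*w^4 - 4.5312*w^3 + 2.2296*w^2 - 19.188*w + 15.21)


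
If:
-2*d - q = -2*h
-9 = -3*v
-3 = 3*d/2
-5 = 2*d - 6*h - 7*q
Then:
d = -2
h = -27/20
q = 13/10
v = 3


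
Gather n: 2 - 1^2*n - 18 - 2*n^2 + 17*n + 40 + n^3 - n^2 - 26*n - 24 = n^3 - 3*n^2 - 10*n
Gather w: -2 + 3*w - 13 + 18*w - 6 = 21*w - 21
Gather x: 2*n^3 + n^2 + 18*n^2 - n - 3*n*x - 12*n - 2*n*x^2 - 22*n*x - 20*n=2*n^3 + 19*n^2 - 2*n*x^2 - 25*n*x - 33*n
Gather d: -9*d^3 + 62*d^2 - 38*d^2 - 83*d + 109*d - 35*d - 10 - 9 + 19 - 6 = -9*d^3 + 24*d^2 - 9*d - 6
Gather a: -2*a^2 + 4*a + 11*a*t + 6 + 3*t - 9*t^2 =-2*a^2 + a*(11*t + 4) - 9*t^2 + 3*t + 6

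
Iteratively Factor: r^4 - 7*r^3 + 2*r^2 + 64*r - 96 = (r - 2)*(r^3 - 5*r^2 - 8*r + 48) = (r - 2)*(r + 3)*(r^2 - 8*r + 16) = (r - 4)*(r - 2)*(r + 3)*(r - 4)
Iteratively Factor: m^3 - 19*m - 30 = (m - 5)*(m^2 + 5*m + 6) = (m - 5)*(m + 2)*(m + 3)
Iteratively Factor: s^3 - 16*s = (s + 4)*(s^2 - 4*s) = (s - 4)*(s + 4)*(s)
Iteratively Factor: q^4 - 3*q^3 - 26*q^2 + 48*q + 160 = (q - 5)*(q^3 + 2*q^2 - 16*q - 32) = (q - 5)*(q + 4)*(q^2 - 2*q - 8) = (q - 5)*(q + 2)*(q + 4)*(q - 4)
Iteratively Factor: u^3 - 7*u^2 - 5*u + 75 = (u + 3)*(u^2 - 10*u + 25) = (u - 5)*(u + 3)*(u - 5)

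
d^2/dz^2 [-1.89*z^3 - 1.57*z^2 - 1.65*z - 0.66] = -11.34*z - 3.14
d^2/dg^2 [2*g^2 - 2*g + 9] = 4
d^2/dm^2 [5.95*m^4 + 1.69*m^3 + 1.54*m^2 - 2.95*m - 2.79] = 71.4*m^2 + 10.14*m + 3.08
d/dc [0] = 0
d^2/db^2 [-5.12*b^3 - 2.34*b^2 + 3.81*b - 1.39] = -30.72*b - 4.68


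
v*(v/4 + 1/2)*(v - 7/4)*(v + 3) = v^4/4 + 13*v^3/16 - 11*v^2/16 - 21*v/8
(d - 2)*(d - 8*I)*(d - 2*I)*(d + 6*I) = d^4 - 2*d^3 - 4*I*d^3 + 44*d^2 + 8*I*d^2 - 88*d - 96*I*d + 192*I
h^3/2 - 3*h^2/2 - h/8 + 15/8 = (h/2 + 1/2)*(h - 5/2)*(h - 3/2)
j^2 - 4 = (j - 2)*(j + 2)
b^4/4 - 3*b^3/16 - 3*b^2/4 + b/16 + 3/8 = (b/4 + 1/4)*(b - 2)*(b - 3/4)*(b + 1)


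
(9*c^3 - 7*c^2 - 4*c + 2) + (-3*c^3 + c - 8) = 6*c^3 - 7*c^2 - 3*c - 6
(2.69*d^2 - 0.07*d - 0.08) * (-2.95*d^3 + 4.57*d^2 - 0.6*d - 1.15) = -7.9355*d^5 + 12.4998*d^4 - 1.6979*d^3 - 3.4171*d^2 + 0.1285*d + 0.092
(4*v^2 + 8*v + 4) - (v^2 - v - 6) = 3*v^2 + 9*v + 10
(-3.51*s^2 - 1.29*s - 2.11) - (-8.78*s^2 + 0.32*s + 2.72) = 5.27*s^2 - 1.61*s - 4.83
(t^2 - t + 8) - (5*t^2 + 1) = -4*t^2 - t + 7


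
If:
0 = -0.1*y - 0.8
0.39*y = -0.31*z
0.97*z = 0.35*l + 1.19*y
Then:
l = 55.09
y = -8.00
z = 10.06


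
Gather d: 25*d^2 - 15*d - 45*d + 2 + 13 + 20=25*d^2 - 60*d + 35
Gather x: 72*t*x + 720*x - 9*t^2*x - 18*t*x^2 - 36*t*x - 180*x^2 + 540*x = x^2*(-18*t - 180) + x*(-9*t^2 + 36*t + 1260)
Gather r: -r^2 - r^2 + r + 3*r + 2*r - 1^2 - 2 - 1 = -2*r^2 + 6*r - 4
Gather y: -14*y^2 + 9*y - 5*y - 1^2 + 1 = -14*y^2 + 4*y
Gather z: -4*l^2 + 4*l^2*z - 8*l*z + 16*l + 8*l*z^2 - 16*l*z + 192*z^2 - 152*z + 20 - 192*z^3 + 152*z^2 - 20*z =-4*l^2 + 16*l - 192*z^3 + z^2*(8*l + 344) + z*(4*l^2 - 24*l - 172) + 20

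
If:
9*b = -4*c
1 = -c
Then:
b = 4/9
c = -1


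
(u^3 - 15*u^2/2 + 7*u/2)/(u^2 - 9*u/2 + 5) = u*(2*u^2 - 15*u + 7)/(2*u^2 - 9*u + 10)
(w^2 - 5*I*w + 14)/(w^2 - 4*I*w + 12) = (w - 7*I)/(w - 6*I)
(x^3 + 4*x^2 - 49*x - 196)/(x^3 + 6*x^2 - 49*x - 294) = (x + 4)/(x + 6)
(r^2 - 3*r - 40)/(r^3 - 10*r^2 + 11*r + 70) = (r^2 - 3*r - 40)/(r^3 - 10*r^2 + 11*r + 70)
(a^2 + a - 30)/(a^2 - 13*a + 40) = (a + 6)/(a - 8)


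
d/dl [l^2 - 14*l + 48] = 2*l - 14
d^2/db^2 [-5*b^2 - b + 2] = -10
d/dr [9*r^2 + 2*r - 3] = 18*r + 2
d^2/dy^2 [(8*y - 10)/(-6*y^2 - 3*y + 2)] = 36*(-(4*y - 5)*(4*y + 1)^2 + 2*(4*y - 1)*(6*y^2 + 3*y - 2))/(6*y^2 + 3*y - 2)^3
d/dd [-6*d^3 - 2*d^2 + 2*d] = -18*d^2 - 4*d + 2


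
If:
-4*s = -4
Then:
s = 1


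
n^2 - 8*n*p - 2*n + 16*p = (n - 2)*(n - 8*p)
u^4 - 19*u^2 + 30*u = u*(u - 3)*(u - 2)*(u + 5)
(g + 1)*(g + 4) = g^2 + 5*g + 4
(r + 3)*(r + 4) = r^2 + 7*r + 12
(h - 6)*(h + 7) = h^2 + h - 42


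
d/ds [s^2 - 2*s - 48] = 2*s - 2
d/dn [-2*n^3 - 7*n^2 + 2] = 2*n*(-3*n - 7)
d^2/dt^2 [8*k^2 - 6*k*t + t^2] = 2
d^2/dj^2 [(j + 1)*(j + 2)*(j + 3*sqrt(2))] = 6*j + 6 + 6*sqrt(2)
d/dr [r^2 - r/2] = 2*r - 1/2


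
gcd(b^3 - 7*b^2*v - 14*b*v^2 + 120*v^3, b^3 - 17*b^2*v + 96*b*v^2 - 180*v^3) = b^2 - 11*b*v + 30*v^2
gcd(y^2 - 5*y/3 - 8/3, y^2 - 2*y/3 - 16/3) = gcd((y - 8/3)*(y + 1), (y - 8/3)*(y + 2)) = y - 8/3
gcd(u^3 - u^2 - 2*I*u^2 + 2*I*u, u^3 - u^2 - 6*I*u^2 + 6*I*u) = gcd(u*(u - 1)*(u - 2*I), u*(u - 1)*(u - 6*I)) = u^2 - u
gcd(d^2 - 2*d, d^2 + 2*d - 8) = d - 2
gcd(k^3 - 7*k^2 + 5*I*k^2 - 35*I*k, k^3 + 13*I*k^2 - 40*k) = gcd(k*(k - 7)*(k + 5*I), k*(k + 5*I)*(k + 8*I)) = k^2 + 5*I*k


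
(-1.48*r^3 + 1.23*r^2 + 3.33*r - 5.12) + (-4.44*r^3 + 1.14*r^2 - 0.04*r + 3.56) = -5.92*r^3 + 2.37*r^2 + 3.29*r - 1.56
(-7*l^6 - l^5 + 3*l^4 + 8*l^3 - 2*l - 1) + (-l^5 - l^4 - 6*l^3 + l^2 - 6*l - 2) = -7*l^6 - 2*l^5 + 2*l^4 + 2*l^3 + l^2 - 8*l - 3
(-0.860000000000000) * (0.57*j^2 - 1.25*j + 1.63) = -0.4902*j^2 + 1.075*j - 1.4018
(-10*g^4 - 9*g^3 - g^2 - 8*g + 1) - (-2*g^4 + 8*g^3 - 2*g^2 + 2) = -8*g^4 - 17*g^3 + g^2 - 8*g - 1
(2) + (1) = 3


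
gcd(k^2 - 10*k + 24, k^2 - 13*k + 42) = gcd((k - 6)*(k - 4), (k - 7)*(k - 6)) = k - 6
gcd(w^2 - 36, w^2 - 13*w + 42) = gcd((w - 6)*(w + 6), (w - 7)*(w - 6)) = w - 6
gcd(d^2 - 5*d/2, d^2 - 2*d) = d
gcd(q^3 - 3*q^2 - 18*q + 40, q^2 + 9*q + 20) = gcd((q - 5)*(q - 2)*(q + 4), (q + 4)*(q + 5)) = q + 4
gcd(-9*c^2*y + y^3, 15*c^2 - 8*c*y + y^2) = -3*c + y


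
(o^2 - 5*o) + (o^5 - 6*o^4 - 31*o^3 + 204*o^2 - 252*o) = o^5 - 6*o^4 - 31*o^3 + 205*o^2 - 257*o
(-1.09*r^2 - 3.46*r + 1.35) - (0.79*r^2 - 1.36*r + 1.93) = -1.88*r^2 - 2.1*r - 0.58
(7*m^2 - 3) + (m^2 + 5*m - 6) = 8*m^2 + 5*m - 9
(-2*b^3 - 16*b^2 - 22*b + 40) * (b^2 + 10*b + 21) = -2*b^5 - 36*b^4 - 224*b^3 - 516*b^2 - 62*b + 840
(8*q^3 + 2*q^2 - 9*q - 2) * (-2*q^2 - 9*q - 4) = -16*q^5 - 76*q^4 - 32*q^3 + 77*q^2 + 54*q + 8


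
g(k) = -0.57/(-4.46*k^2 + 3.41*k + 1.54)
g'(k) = -0.57*(8.92*k - 3.41)/(-4.46*k^2 + 3.41*k + 1.54)^2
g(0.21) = -0.28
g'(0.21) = 0.21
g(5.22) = 0.01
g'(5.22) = -0.00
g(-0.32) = 72.12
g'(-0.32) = 57155.82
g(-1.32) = 0.05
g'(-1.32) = 0.08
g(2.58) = 0.03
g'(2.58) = -0.03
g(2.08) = 0.05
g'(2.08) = -0.08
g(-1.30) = 0.05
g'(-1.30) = 0.08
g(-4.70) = 0.01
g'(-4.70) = 0.00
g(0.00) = -0.37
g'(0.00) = 0.82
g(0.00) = -0.37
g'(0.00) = 0.82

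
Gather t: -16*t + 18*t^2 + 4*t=18*t^2 - 12*t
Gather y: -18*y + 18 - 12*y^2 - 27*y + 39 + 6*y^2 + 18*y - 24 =-6*y^2 - 27*y + 33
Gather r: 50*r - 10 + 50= 50*r + 40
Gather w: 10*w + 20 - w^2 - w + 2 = -w^2 + 9*w + 22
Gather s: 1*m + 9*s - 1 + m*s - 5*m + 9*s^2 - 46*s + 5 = -4*m + 9*s^2 + s*(m - 37) + 4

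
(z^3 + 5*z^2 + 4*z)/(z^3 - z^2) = (z^2 + 5*z + 4)/(z*(z - 1))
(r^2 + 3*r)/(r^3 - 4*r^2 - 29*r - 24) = r/(r^2 - 7*r - 8)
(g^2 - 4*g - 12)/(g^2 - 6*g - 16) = (g - 6)/(g - 8)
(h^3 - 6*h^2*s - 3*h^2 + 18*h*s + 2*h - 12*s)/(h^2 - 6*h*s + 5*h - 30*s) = (h^2 - 3*h + 2)/(h + 5)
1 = 1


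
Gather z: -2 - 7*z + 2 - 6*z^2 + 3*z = -6*z^2 - 4*z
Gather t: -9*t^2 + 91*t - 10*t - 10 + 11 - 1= -9*t^2 + 81*t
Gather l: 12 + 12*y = 12*y + 12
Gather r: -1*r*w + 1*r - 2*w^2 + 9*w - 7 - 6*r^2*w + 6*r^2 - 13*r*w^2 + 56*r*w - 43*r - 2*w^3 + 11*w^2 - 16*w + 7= r^2*(6 - 6*w) + r*(-13*w^2 + 55*w - 42) - 2*w^3 + 9*w^2 - 7*w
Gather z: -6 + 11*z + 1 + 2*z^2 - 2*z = 2*z^2 + 9*z - 5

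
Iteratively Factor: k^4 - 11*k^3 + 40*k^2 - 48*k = (k - 4)*(k^3 - 7*k^2 + 12*k) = (k - 4)^2*(k^2 - 3*k) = k*(k - 4)^2*(k - 3)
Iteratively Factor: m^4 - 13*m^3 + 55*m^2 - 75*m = (m)*(m^3 - 13*m^2 + 55*m - 75) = m*(m - 3)*(m^2 - 10*m + 25) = m*(m - 5)*(m - 3)*(m - 5)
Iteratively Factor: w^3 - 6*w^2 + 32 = (w - 4)*(w^2 - 2*w - 8) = (w - 4)*(w + 2)*(w - 4)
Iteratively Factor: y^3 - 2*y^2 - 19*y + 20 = (y + 4)*(y^2 - 6*y + 5) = (y - 5)*(y + 4)*(y - 1)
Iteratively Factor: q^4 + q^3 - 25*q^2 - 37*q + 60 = (q + 4)*(q^3 - 3*q^2 - 13*q + 15) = (q - 5)*(q + 4)*(q^2 + 2*q - 3) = (q - 5)*(q - 1)*(q + 4)*(q + 3)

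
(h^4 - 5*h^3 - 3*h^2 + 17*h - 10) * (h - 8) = h^5 - 13*h^4 + 37*h^3 + 41*h^2 - 146*h + 80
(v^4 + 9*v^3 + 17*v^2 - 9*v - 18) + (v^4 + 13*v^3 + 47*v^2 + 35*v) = 2*v^4 + 22*v^3 + 64*v^2 + 26*v - 18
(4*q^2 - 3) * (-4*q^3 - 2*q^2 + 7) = -16*q^5 - 8*q^4 + 12*q^3 + 34*q^2 - 21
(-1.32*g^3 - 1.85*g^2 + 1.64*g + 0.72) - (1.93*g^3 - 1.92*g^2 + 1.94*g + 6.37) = -3.25*g^3 + 0.0699999999999998*g^2 - 0.3*g - 5.65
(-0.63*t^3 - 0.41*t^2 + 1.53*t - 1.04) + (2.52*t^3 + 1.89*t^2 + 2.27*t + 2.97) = 1.89*t^3 + 1.48*t^2 + 3.8*t + 1.93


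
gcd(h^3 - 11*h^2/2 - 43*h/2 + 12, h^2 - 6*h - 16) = h - 8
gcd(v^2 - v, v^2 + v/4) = v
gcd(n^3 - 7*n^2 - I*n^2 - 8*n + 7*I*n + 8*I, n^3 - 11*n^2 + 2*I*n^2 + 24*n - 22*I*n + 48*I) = n - 8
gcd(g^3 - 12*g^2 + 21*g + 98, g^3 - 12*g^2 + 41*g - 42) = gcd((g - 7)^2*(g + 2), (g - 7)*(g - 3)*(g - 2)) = g - 7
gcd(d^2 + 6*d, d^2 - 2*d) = d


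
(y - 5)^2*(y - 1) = y^3 - 11*y^2 + 35*y - 25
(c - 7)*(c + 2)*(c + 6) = c^3 + c^2 - 44*c - 84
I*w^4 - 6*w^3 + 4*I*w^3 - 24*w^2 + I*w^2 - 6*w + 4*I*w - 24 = (w + 4)*(w + I)*(w + 6*I)*(I*w + 1)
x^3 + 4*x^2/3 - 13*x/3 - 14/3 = (x - 2)*(x + 1)*(x + 7/3)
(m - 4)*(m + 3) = m^2 - m - 12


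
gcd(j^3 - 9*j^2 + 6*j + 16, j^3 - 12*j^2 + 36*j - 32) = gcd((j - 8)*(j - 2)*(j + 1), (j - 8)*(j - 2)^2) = j^2 - 10*j + 16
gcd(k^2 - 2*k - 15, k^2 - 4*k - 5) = k - 5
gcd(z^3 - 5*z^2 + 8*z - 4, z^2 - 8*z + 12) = z - 2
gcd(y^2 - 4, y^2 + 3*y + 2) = y + 2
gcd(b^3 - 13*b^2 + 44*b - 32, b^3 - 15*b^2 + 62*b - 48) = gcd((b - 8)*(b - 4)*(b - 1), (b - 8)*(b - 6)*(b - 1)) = b^2 - 9*b + 8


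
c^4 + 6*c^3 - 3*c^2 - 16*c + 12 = (c - 1)^2*(c + 2)*(c + 6)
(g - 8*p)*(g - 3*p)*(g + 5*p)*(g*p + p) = g^4*p - 6*g^3*p^2 + g^3*p - 31*g^2*p^3 - 6*g^2*p^2 + 120*g*p^4 - 31*g*p^3 + 120*p^4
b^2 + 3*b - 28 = (b - 4)*(b + 7)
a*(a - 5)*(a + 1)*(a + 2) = a^4 - 2*a^3 - 13*a^2 - 10*a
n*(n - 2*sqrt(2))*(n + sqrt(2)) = n^3 - sqrt(2)*n^2 - 4*n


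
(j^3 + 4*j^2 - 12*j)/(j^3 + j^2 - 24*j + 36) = j/(j - 3)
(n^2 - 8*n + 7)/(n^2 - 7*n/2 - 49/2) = 2*(n - 1)/(2*n + 7)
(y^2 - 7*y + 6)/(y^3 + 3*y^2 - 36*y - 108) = (y - 1)/(y^2 + 9*y + 18)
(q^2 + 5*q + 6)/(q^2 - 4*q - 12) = (q + 3)/(q - 6)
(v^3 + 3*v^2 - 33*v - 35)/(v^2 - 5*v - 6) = (v^2 + 2*v - 35)/(v - 6)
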